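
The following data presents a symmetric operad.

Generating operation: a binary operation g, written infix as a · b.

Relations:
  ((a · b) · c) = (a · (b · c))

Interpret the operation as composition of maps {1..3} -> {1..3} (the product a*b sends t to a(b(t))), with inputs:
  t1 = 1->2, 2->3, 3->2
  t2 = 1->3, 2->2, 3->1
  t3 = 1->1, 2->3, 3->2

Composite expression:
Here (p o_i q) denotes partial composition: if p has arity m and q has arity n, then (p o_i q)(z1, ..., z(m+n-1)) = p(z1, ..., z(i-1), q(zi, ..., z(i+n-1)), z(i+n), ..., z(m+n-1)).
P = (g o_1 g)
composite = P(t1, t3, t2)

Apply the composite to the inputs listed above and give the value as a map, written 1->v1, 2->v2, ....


(t1 · t3) = 1->2, 2->2, 3->3
((t1 · t3) · t2) = 1->3, 2->2, 3->2

1->3, 2->2, 3->2


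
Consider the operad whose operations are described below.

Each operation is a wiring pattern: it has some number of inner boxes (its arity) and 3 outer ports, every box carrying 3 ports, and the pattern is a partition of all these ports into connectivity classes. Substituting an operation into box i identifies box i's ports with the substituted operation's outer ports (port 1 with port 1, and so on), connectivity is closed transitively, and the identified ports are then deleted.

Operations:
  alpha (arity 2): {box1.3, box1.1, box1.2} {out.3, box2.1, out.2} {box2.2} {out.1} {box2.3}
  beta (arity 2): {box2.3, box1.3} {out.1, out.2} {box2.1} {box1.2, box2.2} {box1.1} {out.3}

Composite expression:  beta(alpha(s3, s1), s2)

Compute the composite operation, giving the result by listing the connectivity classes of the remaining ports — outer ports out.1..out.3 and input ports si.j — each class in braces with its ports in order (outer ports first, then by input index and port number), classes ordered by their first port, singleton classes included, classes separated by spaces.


{out.1, out.2} {out.3} {s1.1, s2.2, s2.3} {s1.2} {s1.3} {s2.1} {s3.1, s3.2, s3.3}

After gluing at beta, chains via deleted ports link the s-ports.
alpha over (s3, s1) gives {out.1} {out.2, out.3, s1.1} {s1.2} {s1.3} {s3.1, s3.2, s3.3}, out.j being that stage's outer ports
beta over (s3, s1, s2) gives {out.1, out.2} {out.3} {s1.1, s2.2, s2.3} {s1.2} {s1.3} {s2.1} {s3.1, s3.2, s3.3}, out.j being that stage's outer ports


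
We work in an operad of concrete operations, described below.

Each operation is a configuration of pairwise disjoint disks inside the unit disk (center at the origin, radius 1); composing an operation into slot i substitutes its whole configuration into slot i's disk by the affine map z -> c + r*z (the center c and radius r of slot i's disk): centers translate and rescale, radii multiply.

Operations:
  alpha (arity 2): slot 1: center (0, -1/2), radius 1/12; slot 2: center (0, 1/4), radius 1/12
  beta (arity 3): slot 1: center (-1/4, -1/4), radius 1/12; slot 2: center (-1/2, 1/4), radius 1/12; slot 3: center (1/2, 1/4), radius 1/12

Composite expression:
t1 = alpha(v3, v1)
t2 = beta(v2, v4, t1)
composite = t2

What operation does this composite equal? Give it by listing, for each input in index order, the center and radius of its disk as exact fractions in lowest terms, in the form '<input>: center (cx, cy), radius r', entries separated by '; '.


v1: center (1/2, 13/48), radius 1/144; v2: center (-1/4, -1/4), radius 1/12; v3: center (1/2, 5/24), radius 1/144; v4: center (-1/2, 1/4), radius 1/12

Nesting under beta composes maps z -> c + r*z down each v-path.
input v2: applying the 1 nested substitution gives center (-1/4, -1/4), radius 1/12
input v4: applying the 1 nested substitution gives center (-1/2, 1/4), radius 1/12
input v3: applying the 2 nested substitutions gives center (1/2, 5/24), radius 1/144
input v1: applying the 2 nested substitutions gives center (1/2, 13/48), radius 1/144


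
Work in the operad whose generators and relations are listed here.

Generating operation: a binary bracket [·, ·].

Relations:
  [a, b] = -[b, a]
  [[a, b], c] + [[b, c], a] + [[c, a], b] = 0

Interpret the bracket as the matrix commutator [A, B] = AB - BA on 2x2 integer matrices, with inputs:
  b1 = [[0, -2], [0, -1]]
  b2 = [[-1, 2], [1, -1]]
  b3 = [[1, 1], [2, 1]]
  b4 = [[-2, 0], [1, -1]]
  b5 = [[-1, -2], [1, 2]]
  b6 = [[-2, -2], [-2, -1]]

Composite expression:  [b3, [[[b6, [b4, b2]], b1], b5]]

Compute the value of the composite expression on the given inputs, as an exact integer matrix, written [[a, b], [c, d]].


[[-99, -96], [192, 99]]

[b4, b2] = [[-2, -2], [1, 2]]
[b6, [b4, b2]] = [[-6, -6], [9, 6]]
[[b6, [b4, b2]], b1] = [[18, 30], [9, -18]]
[[[b6, [b4, b2]], b1], b5] = [[48, 18], [-63, -48]]
[b3, [[[b6, [b4, b2]], b1], b5]] = [[-99, -96], [192, 99]]


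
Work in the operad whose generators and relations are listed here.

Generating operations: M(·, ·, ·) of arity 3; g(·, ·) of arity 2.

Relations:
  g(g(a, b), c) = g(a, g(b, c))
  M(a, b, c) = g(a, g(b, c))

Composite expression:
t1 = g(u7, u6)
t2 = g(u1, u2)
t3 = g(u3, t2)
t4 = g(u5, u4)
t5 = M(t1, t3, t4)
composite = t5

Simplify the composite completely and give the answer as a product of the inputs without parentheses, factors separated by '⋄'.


All parenthesizations of M agree; list the u-inputs left to right.
g(u7, u6) collapses to u7 ⋄ u6
g(u1, u2) collapses to u1 ⋄ u2
g(u3, g(u1, u2)) collapses to u3 ⋄ u1 ⋄ u2
g(u5, u4) collapses to u5 ⋄ u4
M(g(u7, u6), g(u3, g(u1, u2)), g(u5, u4)) collapses to u7 ⋄ u6 ⋄ u3 ⋄ u1 ⋄ u2 ⋄ u5 ⋄ u4

u7 ⋄ u6 ⋄ u3 ⋄ u1 ⋄ u2 ⋄ u5 ⋄ u4


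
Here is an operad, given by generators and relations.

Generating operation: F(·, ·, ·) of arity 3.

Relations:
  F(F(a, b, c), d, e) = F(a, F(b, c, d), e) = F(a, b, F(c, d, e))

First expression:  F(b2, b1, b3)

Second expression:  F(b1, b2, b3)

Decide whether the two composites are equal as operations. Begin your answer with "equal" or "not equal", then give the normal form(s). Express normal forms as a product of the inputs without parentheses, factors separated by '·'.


not equal; first: b2 · b1 · b3; second: b1 · b2 · b3

The first composite normalizes to b2 · b1 · b3
The second composite normalizes to b1 · b2 · b3
The normal forms differ: not equal.


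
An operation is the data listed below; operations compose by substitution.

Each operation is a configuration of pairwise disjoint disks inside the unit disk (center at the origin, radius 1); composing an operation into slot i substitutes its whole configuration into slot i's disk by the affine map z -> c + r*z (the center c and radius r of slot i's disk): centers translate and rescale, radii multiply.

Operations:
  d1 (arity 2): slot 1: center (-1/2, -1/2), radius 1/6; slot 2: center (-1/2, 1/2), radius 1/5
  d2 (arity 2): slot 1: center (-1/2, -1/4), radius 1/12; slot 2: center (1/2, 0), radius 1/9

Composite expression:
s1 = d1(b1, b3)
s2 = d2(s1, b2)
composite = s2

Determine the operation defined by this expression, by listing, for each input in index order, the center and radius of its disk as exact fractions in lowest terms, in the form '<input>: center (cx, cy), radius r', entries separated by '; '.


b1: center (-13/24, -7/24), radius 1/72; b2: center (1/2, 0), radius 1/9; b3: center (-13/24, -5/24), radius 1/60

Each b-disk chains the slot maps above it in d2; radii multiply.
b1 passes through 2 substitutions, ending at center (-13/24, -7/24), radius 1/72
b3 passes through 2 substitutions, ending at center (-13/24, -5/24), radius 1/60
b2 passes through 1 substitution, ending at center (1/2, 0), radius 1/9


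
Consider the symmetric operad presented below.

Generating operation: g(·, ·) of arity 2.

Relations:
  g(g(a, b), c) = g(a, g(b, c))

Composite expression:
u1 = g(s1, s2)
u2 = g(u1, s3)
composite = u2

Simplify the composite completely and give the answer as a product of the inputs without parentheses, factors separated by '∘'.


Associativity of g dissolves the nesting; only the s-input order survives.
g(s1, s2) collapses to s1 ∘ s2
g(g(s1, s2), s3) collapses to s1 ∘ s2 ∘ s3

s1 ∘ s2 ∘ s3


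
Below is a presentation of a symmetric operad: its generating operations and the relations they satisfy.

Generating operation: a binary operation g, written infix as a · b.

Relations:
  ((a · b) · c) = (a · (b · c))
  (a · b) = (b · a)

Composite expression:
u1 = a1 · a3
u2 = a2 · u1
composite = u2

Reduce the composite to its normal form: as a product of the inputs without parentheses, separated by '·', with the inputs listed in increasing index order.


a1 · a2 · a3

Any arrangement under g is one operation, so sort the a-inputs.
(a1 · a3) reduces to a1 · a3
(a2 · (a1 · a3)) reduces to a2 · a1 · a3
commutativity sorts the factors: a1 · a2 · a3


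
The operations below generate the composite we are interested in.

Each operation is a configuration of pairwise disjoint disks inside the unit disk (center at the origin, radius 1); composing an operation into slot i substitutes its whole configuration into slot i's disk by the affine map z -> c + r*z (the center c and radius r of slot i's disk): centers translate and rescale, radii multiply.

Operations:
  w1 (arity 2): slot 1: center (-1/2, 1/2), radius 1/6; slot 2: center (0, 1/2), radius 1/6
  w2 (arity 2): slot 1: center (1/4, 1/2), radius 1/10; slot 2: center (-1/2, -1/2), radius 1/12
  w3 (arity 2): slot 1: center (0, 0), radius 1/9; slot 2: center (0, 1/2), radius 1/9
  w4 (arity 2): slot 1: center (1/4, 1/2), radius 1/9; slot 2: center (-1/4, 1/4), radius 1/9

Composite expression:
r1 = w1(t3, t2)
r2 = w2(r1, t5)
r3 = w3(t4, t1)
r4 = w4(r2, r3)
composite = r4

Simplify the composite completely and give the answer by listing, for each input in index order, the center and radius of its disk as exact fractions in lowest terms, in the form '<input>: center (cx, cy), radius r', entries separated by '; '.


t1: center (-1/4, 11/36), radius 1/81; t2: center (5/18, 101/180), radius 1/540; t3: center (49/180, 101/180), radius 1/540; t4: center (-1/4, 1/4), radius 1/81; t5: center (7/36, 4/9), radius 1/108

Nesting under w4 composes maps z -> c + r*z down each t-path.
input t3: applying the 3 nested substitutions gives center (49/180, 101/180), radius 1/540
input t2: applying the 3 nested substitutions gives center (5/18, 101/180), radius 1/540
input t5: applying the 2 nested substitutions gives center (7/36, 4/9), radius 1/108
input t4: applying the 2 nested substitutions gives center (-1/4, 1/4), radius 1/81
input t1: applying the 2 nested substitutions gives center (-1/4, 11/36), radius 1/81


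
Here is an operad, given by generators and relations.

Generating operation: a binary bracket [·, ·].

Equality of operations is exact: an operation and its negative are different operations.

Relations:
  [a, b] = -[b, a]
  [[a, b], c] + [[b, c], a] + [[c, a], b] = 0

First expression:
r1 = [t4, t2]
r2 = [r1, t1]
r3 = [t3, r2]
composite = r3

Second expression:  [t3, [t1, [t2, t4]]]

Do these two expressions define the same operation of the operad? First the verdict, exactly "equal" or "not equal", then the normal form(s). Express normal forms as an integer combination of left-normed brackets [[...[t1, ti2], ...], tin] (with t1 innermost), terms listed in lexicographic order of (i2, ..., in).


equal — both sides give -[[[t1, t2], t4], t3] + [[[t1, t4], t2], t3]


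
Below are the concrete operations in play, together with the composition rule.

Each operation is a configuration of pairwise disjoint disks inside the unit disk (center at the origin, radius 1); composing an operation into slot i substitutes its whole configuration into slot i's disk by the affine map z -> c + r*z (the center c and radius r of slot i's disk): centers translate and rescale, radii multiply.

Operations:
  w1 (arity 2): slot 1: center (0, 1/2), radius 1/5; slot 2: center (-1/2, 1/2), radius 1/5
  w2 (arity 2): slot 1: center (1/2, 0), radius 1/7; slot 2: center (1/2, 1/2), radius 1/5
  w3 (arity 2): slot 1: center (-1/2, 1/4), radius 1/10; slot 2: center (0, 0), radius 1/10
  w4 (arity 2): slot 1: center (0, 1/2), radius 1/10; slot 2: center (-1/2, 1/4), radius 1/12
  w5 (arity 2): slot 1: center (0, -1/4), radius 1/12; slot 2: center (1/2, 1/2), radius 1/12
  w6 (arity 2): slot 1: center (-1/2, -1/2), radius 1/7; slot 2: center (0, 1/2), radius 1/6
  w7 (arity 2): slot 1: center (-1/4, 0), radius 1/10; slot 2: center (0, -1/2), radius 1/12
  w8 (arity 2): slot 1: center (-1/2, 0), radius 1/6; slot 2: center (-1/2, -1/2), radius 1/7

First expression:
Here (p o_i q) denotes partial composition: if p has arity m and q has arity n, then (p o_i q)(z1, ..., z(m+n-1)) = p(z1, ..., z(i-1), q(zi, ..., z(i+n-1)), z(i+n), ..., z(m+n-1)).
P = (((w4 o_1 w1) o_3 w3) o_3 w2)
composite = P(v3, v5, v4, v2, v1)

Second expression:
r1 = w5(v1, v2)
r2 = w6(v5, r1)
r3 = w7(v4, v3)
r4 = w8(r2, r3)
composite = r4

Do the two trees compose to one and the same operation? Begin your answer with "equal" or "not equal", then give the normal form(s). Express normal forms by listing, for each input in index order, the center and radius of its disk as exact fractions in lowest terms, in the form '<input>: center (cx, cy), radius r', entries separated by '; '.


In normal form, the first expression is v1: center (-1/2, 1/4), radius 1/120; v2: center (-43/80, 11/40), radius 1/600; v3: center (0, 11/20), radius 1/50; v4: center (-43/80, 13/48), radius 1/840; v5: center (-1/20, 11/20), radius 1/50
In normal form, the second expression is v1: center (-1/2, 11/144), radius 1/432; v2: center (-35/72, 7/72), radius 1/432; v3: center (-1/2, -4/7), radius 1/84; v4: center (-15/28, -1/2), radius 1/70; v5: center (-7/12, -1/12), radius 1/42
The normal forms differ: not equal.

not equal; the first gives v1: center (-1/2, 1/4), radius 1/120; v2: center (-43/80, 11/40), radius 1/600; v3: center (0, 11/20), radius 1/50; v4: center (-43/80, 13/48), radius 1/840; v5: center (-1/20, 11/20), radius 1/50 and the second v1: center (-1/2, 11/144), radius 1/432; v2: center (-35/72, 7/72), radius 1/432; v3: center (-1/2, -4/7), radius 1/84; v4: center (-15/28, -1/2), radius 1/70; v5: center (-7/12, -1/12), radius 1/42


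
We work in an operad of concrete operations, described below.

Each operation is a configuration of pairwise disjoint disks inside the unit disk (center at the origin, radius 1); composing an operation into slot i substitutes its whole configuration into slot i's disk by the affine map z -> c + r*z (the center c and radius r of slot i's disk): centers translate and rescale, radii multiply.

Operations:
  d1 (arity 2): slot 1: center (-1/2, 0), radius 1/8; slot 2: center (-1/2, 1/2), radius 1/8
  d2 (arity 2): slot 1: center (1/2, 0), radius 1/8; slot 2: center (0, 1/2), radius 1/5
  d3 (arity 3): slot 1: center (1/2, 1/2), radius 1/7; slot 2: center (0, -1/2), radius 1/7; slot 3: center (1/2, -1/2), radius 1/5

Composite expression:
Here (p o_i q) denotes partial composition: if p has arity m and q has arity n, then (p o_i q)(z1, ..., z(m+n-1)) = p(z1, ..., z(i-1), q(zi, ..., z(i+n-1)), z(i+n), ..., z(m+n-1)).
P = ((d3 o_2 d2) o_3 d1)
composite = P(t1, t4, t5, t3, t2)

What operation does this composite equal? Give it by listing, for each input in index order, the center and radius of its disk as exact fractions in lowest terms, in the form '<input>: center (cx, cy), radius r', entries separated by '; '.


t1: center (1/2, 1/2), radius 1/7; t2: center (1/2, -1/2), radius 1/5; t3: center (-1/70, -29/70), radius 1/280; t4: center (1/14, -1/2), radius 1/56; t5: center (-1/70, -3/7), radius 1/280

Only the slot chain above each t matters under d3; compose those maps.
for t1, the 1-step affine chain lands on center (1/2, 1/2), radius 1/7
for t4, the 2-step affine chain lands on center (1/14, -1/2), radius 1/56
for t5, the 3-step affine chain lands on center (-1/70, -3/7), radius 1/280
for t3, the 3-step affine chain lands on center (-1/70, -29/70), radius 1/280
for t2, the 1-step affine chain lands on center (1/2, -1/2), radius 1/5


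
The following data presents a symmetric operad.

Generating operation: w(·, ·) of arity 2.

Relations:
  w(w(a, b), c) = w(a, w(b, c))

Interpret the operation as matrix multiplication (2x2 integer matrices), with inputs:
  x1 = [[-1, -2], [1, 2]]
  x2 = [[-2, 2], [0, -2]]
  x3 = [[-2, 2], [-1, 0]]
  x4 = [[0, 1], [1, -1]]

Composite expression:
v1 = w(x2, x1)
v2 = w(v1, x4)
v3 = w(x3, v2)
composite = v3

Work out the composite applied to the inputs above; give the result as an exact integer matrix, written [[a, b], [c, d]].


[[-24, 12], [-8, 4]]

w(x2, x1) = [[4, 8], [-2, -4]]
w(w(x2, x1), x4) = [[8, -4], [-4, 2]]
w(x3, w(w(x2, x1), x4)) = [[-24, 12], [-8, 4]]


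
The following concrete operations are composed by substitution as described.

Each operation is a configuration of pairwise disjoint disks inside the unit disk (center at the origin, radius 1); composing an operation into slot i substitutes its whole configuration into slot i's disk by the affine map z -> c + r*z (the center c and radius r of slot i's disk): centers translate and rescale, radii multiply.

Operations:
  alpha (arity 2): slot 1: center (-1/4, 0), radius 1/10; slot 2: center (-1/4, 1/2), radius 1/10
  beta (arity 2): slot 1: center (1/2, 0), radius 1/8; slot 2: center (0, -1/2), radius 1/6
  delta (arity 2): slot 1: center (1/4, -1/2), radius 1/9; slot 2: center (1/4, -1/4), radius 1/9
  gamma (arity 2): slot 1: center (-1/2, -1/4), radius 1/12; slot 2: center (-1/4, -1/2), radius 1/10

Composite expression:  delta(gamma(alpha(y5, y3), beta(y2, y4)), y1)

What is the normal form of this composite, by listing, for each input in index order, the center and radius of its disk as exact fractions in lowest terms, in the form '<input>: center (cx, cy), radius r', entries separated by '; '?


Nesting under delta composes maps z -> c + r*z down each y-path.
for y5, the 3-step affine chain lands on center (83/432, -19/36), radius 1/1080
for y3, the 3-step affine chain lands on center (83/432, -113/216), radius 1/1080
for y2, the 3-step affine chain lands on center (41/180, -5/9), radius 1/720
for y4, the 3-step affine chain lands on center (2/9, -101/180), radius 1/540
for y1, the 1-step affine chain lands on center (1/4, -1/4), radius 1/9

y1: center (1/4, -1/4), radius 1/9; y2: center (41/180, -5/9), radius 1/720; y3: center (83/432, -113/216), radius 1/1080; y4: center (2/9, -101/180), radius 1/540; y5: center (83/432, -19/36), radius 1/1080


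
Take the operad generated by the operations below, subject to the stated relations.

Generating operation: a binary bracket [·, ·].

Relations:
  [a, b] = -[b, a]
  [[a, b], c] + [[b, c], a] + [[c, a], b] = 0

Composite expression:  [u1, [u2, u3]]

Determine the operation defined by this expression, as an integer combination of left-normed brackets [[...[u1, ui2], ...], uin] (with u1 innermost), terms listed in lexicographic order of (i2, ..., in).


[[u1, u2], u3] - [[u1, u3], u2]

Left-normed coefficients sit on the u1-initial expansion words.
Composite bracket: [u1, [u2, u3]]
Full expansion: 4 signed words from ab - ba (2^2 = 4).
Collect the words opening with u1:
  u1u2u3 (sign +1) contributes +[[u1, u2], u3]
  u1u3u2 (sign -1) contributes -[[u1, u3], u2]


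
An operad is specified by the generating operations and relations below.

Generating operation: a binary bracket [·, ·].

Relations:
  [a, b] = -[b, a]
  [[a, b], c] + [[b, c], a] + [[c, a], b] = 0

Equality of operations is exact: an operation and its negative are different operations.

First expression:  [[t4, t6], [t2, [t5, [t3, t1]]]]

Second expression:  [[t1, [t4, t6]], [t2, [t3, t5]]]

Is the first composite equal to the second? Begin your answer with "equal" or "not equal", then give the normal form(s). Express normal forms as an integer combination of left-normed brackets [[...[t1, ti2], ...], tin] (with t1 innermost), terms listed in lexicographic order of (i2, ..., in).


not equal; the first gives [[[[[t1, t3], t5], t2], t4], t6] - [[[[[t1, t3], t5], t2], t6], t4] and the second [[[[[t1, t4], t6], t2], t3], t5] - [[[[[t1, t4], t6], t2], t5], t3] - [[[[[t1, t4], t6], t3], t5], t2] + [[[[[t1, t4], t6], t5], t3], t2] - [[[[[t1, t6], t4], t2], t3], t5] + [[[[[t1, t6], t4], t2], t5], t3] + [[[[[t1, t6], t4], t3], t5], t2] - [[[[[t1, t6], t4], t5], t3], t2]

In normal form, the first expression is [[[[[t1, t3], t5], t2], t4], t6] - [[[[[t1, t3], t5], t2], t6], t4]
In normal form, the second expression is [[[[[t1, t4], t6], t2], t3], t5] - [[[[[t1, t4], t6], t2], t5], t3] - [[[[[t1, t4], t6], t3], t5], t2] + [[[[[t1, t4], t6], t5], t3], t2] - [[[[[t1, t6], t4], t2], t3], t5] + [[[[[t1, t6], t4], t2], t5], t3] + [[[[[t1, t6], t4], t3], t5], t2] - [[[[[t1, t6], t4], t5], t3], t2]
The normal forms differ: not equal.


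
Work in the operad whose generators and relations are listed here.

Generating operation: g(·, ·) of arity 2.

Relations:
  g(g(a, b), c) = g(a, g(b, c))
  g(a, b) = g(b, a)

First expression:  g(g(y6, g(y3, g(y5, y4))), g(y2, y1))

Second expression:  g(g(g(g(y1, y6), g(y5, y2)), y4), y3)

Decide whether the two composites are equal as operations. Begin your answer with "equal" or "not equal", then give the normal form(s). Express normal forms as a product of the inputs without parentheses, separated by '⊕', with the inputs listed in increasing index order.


equal; the common form is y1 ⊕ y2 ⊕ y3 ⊕ y4 ⊕ y5 ⊕ y6

Normal form of the first expression: y1 ⊕ y2 ⊕ y3 ⊕ y4 ⊕ y5 ⊕ y6
Normal form of the second expression: y1 ⊕ y2 ⊕ y3 ⊕ y4 ⊕ y5 ⊕ y6
One common form — equal.


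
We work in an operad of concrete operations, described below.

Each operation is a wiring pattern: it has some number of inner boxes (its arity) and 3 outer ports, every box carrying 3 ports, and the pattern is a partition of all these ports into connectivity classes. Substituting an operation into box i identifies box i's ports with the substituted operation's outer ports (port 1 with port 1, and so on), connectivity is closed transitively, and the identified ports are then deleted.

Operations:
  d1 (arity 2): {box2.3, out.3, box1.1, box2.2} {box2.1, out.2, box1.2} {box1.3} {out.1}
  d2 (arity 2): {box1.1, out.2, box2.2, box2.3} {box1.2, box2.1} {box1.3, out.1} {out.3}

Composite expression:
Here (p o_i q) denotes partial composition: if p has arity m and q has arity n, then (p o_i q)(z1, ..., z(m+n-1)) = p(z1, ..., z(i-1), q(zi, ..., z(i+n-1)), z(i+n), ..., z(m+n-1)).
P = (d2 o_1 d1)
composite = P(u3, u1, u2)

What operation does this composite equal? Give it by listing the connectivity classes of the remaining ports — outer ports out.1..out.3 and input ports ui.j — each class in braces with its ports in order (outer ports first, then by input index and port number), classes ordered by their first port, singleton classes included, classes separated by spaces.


{out.1, u1.2, u1.3, u3.1} {out.2, u2.2, u2.3} {out.3} {u1.1, u2.1, u3.2} {u3.3}

After gluing at d2, chains via deleted ports link the u-ports.
through d1, on inputs (u3, u1): {out.1} {out.2, u1.1, u3.2} {out.3, u1.2, u1.3, u3.1} {u3.3} (out.j = stage outer ports)
through d2, on inputs (u3, u1, u2): {out.1, u1.2, u1.3, u3.1} {out.2, u2.2, u2.3} {out.3} {u1.1, u2.1, u3.2} {u3.3} (out.j = stage outer ports)


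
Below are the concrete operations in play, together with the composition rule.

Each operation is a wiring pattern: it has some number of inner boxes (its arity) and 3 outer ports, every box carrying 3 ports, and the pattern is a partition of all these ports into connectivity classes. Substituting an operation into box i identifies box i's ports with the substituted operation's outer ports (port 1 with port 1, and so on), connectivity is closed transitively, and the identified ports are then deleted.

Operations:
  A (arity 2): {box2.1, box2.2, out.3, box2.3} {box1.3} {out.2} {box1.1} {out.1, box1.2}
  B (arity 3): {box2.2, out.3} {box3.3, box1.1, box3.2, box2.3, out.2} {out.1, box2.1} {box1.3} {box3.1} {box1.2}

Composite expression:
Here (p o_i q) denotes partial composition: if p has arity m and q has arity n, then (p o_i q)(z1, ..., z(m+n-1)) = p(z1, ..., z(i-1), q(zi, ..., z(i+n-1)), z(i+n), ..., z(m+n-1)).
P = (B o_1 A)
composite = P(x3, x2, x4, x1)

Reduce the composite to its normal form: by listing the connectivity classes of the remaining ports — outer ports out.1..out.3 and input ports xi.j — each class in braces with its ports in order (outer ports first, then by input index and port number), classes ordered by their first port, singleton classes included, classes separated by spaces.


{out.1, x4.1} {out.2, x1.2, x1.3, x3.2, x4.3} {out.3, x4.2} {x1.1} {x2.1, x2.2, x2.3} {x3.1} {x3.3}


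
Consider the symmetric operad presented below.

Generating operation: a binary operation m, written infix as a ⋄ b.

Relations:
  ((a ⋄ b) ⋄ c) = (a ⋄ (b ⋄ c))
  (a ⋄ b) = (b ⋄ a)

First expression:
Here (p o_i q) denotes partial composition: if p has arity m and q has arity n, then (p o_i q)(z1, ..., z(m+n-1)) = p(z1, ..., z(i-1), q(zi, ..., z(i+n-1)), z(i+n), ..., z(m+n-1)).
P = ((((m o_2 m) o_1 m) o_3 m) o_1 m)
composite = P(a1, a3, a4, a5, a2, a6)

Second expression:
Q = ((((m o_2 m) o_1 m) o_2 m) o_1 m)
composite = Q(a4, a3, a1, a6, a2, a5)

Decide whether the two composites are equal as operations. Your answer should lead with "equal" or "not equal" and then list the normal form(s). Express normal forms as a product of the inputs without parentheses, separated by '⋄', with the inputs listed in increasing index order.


equal: each reduces to a1 ⋄ a2 ⋄ a3 ⋄ a4 ⋄ a5 ⋄ a6


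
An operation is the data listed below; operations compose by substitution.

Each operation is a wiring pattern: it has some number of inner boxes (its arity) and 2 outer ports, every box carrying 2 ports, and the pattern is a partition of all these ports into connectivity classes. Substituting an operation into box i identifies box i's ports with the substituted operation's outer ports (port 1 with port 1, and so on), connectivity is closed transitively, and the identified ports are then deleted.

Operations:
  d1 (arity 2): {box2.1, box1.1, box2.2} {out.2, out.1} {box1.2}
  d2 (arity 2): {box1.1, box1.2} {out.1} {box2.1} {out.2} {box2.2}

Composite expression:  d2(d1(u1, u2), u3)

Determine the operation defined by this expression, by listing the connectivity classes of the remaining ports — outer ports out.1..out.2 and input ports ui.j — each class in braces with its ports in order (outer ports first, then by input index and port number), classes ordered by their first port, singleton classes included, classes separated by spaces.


Treat the ports identified at d2 as solder joints: merge, then drop.
d1 over (u1, u2) gives {out.1, out.2} {u1.1, u2.1, u2.2} {u1.2}, out.j being that stage's outer ports
d2 over (u1, u2, u3) gives {out.1} {out.2} {u1.1, u2.1, u2.2} {u1.2} {u3.1} {u3.2}, out.j being that stage's outer ports

{out.1} {out.2} {u1.1, u2.1, u2.2} {u1.2} {u3.1} {u3.2}


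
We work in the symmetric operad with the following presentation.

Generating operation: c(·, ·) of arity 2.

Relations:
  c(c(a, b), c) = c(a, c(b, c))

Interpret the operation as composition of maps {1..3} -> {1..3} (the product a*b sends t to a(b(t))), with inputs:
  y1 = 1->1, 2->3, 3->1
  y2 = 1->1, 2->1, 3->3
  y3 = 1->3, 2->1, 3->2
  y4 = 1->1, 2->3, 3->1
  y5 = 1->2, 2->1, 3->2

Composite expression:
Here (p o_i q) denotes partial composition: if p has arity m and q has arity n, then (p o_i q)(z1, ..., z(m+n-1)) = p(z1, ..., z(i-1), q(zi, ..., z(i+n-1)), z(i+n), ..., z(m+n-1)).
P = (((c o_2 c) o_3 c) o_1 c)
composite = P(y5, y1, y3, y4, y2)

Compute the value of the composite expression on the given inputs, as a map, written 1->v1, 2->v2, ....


1->2, 2->2, 3->2

c(y5, y1) = 1->2, 2->2, 3->2
c(y4, y2) = 1->1, 2->1, 3->1
c(y3, c(y4, y2)) = 1->3, 2->3, 3->3
c(c(y5, y1), c(y3, c(y4, y2))) = 1->2, 2->2, 3->2


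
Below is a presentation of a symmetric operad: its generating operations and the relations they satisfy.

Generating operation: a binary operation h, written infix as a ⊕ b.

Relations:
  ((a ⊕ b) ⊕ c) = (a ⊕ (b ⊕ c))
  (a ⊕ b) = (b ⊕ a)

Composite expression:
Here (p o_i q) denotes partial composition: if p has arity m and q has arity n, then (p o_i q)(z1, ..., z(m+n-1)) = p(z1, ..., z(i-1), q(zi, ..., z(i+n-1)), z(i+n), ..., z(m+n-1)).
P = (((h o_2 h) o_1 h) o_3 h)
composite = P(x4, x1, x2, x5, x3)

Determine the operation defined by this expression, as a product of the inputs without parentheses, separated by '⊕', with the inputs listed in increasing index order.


Both nesting and order wash out for h; what remains is which x's occur.
(x4 ⊕ x1) collapses to x4 ⊕ x1
(x2 ⊕ x5) collapses to x2 ⊕ x5
((x2 ⊕ x5) ⊕ x3) collapses to x2 ⊕ x5 ⊕ x3
((x4 ⊕ x1) ⊕ ((x2 ⊕ x5) ⊕ x3)) collapses to x4 ⊕ x1 ⊕ x2 ⊕ x5 ⊕ x3
putting the inputs in ascending order: x1 ⊕ x2 ⊕ x3 ⊕ x4 ⊕ x5

x1 ⊕ x2 ⊕ x3 ⊕ x4 ⊕ x5


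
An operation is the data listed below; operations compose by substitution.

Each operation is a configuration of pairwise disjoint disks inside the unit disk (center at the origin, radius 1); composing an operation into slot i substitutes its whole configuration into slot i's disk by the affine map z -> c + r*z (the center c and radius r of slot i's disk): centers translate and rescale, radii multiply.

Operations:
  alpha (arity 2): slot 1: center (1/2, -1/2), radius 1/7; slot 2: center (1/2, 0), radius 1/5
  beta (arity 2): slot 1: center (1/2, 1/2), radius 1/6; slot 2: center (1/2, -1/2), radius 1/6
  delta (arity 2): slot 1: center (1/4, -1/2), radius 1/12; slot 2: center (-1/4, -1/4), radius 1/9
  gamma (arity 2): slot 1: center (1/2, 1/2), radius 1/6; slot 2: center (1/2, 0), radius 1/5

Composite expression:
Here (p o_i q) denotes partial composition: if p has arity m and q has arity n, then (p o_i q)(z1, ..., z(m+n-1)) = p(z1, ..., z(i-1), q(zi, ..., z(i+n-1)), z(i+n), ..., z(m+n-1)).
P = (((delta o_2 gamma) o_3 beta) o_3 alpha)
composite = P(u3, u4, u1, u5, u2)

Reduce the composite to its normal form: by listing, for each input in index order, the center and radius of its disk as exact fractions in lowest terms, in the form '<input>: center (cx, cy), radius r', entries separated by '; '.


u1: center (-49/270, -13/54), radius 1/1890; u2: center (-11/60, -47/180), radius 1/270; u3: center (1/4, -1/2), radius 1/12; u4: center (-7/36, -7/36), radius 1/54; u5: center (-49/270, -43/180), radius 1/1350


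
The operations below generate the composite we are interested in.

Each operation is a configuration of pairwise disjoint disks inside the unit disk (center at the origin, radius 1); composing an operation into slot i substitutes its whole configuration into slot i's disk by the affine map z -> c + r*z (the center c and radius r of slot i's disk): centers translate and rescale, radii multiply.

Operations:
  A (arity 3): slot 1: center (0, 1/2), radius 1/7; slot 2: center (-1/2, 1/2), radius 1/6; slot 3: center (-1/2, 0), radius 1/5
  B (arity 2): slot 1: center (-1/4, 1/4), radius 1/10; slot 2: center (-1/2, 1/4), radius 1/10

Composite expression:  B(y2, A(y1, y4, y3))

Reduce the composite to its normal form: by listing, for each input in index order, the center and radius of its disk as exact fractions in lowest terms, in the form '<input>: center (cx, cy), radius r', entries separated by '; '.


y1: center (-1/2, 3/10), radius 1/70; y2: center (-1/4, 1/4), radius 1/10; y3: center (-11/20, 1/4), radius 1/50; y4: center (-11/20, 3/10), radius 1/60

Only the slot chain above each y matters under B; compose those maps.
input y2: applying the 1 nested substitution gives center (-1/4, 1/4), radius 1/10
input y1: applying the 2 nested substitutions gives center (-1/2, 3/10), radius 1/70
input y4: applying the 2 nested substitutions gives center (-11/20, 3/10), radius 1/60
input y3: applying the 2 nested substitutions gives center (-11/20, 1/4), radius 1/50


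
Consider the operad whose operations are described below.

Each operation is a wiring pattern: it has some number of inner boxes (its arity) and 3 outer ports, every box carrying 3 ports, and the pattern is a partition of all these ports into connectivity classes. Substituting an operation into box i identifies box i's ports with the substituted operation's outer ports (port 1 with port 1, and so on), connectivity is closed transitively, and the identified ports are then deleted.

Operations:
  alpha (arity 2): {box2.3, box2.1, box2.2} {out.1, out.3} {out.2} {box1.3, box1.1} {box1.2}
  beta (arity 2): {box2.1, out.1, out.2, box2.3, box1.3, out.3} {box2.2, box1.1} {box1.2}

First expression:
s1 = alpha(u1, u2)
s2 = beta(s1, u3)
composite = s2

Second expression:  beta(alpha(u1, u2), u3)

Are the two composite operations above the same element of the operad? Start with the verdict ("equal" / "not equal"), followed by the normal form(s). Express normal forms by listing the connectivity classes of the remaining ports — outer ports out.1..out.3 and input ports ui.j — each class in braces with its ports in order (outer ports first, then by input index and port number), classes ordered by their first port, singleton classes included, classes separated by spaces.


The first expression, normalized: {out.1, out.2, out.3, u3.1, u3.2, u3.3} {u1.1, u1.3} {u1.2} {u2.1, u2.2, u2.3}
The second expression, normalized: {out.1, out.2, out.3, u3.1, u3.2, u3.3} {u1.1, u1.3} {u1.2} {u2.1, u2.2, u2.3}
Same normal form: equal.

equal — both sides give {out.1, out.2, out.3, u3.1, u3.2, u3.3} {u1.1, u1.3} {u1.2} {u2.1, u2.2, u2.3}


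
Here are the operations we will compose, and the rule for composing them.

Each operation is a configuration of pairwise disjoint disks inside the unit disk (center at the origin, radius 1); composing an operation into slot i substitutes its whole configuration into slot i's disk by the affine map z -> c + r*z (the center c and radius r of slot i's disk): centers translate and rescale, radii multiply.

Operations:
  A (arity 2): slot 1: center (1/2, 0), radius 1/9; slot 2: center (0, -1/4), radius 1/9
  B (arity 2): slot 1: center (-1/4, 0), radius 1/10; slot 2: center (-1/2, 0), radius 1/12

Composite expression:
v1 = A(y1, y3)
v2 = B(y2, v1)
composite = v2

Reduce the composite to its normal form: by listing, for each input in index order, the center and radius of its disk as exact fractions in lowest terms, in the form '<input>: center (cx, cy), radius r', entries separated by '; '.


y1: center (-11/24, 0), radius 1/108; y2: center (-1/4, 0), radius 1/10; y3: center (-1/2, -1/48), radius 1/108

Each y-disk chains the slot maps above it in B; radii multiply.
for y2, the 1-step affine chain lands on center (-1/4, 0), radius 1/10
for y1, the 2-step affine chain lands on center (-11/24, 0), radius 1/108
for y3, the 2-step affine chain lands on center (-1/2, -1/48), radius 1/108


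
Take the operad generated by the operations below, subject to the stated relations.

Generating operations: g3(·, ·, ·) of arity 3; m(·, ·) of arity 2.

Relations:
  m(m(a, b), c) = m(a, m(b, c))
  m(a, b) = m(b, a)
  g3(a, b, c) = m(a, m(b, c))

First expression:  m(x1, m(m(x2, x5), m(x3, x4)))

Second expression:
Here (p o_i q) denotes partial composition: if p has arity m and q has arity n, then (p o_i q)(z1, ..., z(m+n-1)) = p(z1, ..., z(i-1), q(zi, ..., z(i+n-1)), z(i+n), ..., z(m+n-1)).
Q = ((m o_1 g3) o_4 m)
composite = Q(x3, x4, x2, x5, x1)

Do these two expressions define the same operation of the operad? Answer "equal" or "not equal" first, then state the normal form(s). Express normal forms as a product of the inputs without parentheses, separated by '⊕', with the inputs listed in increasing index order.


equal: each reduces to x1 ⊕ x2 ⊕ x3 ⊕ x4 ⊕ x5

In normal form, the first expression is x1 ⊕ x2 ⊕ x3 ⊕ x4 ⊕ x5
In normal form, the second expression is x1 ⊕ x2 ⊕ x3 ⊕ x4 ⊕ x5
Same normal form: equal.


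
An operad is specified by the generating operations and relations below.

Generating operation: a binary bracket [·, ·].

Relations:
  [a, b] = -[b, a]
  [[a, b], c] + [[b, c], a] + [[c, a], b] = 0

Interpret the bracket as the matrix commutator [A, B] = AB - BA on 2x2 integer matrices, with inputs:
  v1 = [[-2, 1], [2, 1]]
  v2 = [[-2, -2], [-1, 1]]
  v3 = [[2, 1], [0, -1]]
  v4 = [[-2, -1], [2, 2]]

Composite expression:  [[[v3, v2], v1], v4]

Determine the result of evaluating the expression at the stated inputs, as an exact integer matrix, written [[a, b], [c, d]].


[v3, v2] = [[-1, -3], [3, 1]]
[[v3, v2], v1] = [[-9, -11], [-5, 9]]
[[[v3, v2], v1], v4] = [[-27, -26], [56, 27]]

[[-27, -26], [56, 27]]


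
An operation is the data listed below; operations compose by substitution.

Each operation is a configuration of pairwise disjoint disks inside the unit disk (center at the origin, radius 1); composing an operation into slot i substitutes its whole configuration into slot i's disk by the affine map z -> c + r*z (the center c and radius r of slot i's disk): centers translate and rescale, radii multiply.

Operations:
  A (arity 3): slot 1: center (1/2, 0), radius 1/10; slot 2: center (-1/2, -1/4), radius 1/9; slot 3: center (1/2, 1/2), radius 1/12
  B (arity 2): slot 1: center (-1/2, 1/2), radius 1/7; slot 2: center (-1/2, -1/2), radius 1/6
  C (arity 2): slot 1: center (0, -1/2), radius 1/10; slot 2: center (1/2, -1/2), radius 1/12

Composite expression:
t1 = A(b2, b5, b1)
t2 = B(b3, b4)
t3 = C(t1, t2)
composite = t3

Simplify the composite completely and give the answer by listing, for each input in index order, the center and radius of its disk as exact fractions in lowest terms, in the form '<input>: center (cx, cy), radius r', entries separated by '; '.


Only the slot chain above each b matters under C; compose those maps.
b2 passes through 2 substitutions, ending at center (1/20, -1/2), radius 1/100
b5 passes through 2 substitutions, ending at center (-1/20, -21/40), radius 1/90
b1 passes through 2 substitutions, ending at center (1/20, -9/20), radius 1/120
b3 passes through 2 substitutions, ending at center (11/24, -11/24), radius 1/84
b4 passes through 2 substitutions, ending at center (11/24, -13/24), radius 1/72

b1: center (1/20, -9/20), radius 1/120; b2: center (1/20, -1/2), radius 1/100; b3: center (11/24, -11/24), radius 1/84; b4: center (11/24, -13/24), radius 1/72; b5: center (-1/20, -21/40), radius 1/90


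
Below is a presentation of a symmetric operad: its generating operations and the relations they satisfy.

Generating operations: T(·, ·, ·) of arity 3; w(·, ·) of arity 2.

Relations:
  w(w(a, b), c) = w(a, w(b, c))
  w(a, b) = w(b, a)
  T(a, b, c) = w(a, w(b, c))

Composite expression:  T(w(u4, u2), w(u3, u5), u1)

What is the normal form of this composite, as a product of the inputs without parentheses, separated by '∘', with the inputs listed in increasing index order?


u1 ∘ u2 ∘ u3 ∘ u4 ∘ u5


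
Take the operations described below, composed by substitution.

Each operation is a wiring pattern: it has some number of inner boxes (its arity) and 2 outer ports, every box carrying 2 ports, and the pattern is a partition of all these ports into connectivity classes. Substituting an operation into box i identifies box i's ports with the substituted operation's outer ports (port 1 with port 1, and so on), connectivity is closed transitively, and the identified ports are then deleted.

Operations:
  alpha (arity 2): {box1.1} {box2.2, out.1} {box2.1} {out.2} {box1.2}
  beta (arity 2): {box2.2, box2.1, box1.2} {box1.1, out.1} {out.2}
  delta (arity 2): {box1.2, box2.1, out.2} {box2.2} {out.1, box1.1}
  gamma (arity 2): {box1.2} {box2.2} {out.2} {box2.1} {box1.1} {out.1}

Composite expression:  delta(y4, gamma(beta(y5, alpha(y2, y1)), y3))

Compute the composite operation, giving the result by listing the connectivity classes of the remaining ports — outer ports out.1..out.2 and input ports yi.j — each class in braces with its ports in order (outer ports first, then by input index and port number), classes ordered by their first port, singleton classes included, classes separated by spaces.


After gluing at delta, chains via deleted ports link the y-ports.
through alpha, on inputs (y2, y1): {out.1, y1.2} {out.2} {y1.1} {y2.1} {y2.2} (out.j = stage outer ports)
through beta, on inputs (y5, y2, y1): {out.1, y5.1} {out.2} {y1.1} {y1.2, y5.2} {y2.1} {y2.2} (out.j = stage outer ports)
through gamma, on inputs (y5, y2, y1, y3): {out.1} {out.2} {y1.1} {y1.2, y5.2} {y2.1} {y2.2} {y3.1} {y3.2} {y5.1} (out.j = stage outer ports)
through delta, on inputs (y4, y5, y2, y1, y3): {out.1, y4.1} {out.2, y4.2} {y1.1} {y1.2, y5.2} {y2.1} {y2.2} {y3.1} {y3.2} {y5.1} (out.j = stage outer ports)

{out.1, y4.1} {out.2, y4.2} {y1.1} {y1.2, y5.2} {y2.1} {y2.2} {y3.1} {y3.2} {y5.1}
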